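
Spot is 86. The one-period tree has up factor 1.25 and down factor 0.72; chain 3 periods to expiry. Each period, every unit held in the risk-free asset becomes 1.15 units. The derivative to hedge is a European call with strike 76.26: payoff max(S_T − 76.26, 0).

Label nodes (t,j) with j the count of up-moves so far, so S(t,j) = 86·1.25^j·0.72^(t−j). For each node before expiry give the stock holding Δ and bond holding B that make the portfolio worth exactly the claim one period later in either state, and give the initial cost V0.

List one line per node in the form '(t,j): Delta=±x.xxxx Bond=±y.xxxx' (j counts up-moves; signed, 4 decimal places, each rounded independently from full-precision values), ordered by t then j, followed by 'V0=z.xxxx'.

Under the risk-neutral measure, an up-move has probability p* = (R−d)/(u−d) = 0.8113 and values discount at R = 1.15.
Terminal values V(3,·): V(3,0)=0.0000, V(3,1)=0.0000, V(3,2)=20.4900, V(3,3)=91.7087
Node (2,0) S=44.5824: V=(p*·0.0000+(1−p*)·0.0000)/1.15=0.0000; Δ=(0.0000−0.0000)/(55.7280−32.0993)=0.0000; B=V−Δ·S=0.0000
Node (2,1) S=77.4000: V=(p*·20.4900+(1−p*)·0.0000)/1.15=14.4556; Δ=(20.4900−0.0000)/(96.7500−55.7280)=0.4995; B=V−Δ·S=-24.2048
Node (2,2) S=134.3750: V=(p*·91.7087+(1−p*)·20.4900)/1.15=68.0620; Δ=(91.7087−20.4900)/(167.9688−96.7500)=1.0000; B=V−Δ·S=-66.3130
Node (1,0) S=61.9200: V=(p*·14.4556+(1−p*)·0.0000)/1.15=10.1984; Δ=(14.4556−0.0000)/(77.4000−44.5824)=0.4405; B=V−Δ·S=-17.0764
Node (1,1) S=107.5000: V=(p*·68.0620+(1−p*)·14.4556)/1.15=50.3892; Δ=(68.0620−14.4556)/(134.3750−77.4000)=0.9409; B=V−Δ·S=-50.7549
Node (0,0) S=86.0000: V=(p*·50.3892+(1−p*)·10.1984)/1.15=37.2226; Δ=(50.3892−10.1984)/(107.5000−61.9200)=0.8818; B=V−Δ·S=-38.6091
The time-0 hedge costs 37.2226, which is the no-arbitrage price.

(0,0): Delta=0.8818 Bond=-38.6091
(1,0): Delta=0.4405 Bond=-17.0764
(1,1): Delta=0.9409 Bond=-50.7549
(2,0): Delta=0.0000 Bond=0.0000
(2,1): Delta=0.4995 Bond=-24.2048
(2,2): Delta=1.0000 Bond=-66.3130
V0=37.2226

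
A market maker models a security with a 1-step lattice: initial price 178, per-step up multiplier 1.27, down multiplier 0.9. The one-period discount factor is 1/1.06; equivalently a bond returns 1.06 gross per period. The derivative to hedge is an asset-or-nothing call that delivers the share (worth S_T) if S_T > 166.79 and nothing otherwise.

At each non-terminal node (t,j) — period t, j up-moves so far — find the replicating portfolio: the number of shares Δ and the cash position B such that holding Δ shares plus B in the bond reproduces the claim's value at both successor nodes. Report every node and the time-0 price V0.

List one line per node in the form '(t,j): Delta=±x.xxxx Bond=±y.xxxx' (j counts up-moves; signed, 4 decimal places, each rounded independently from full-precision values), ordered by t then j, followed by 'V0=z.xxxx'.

(0,0): Delta=3.4324 Bond=-518.7506
V0=92.2223

Under the risk-neutral measure, an up-move has probability p* = (R−d)/(u−d) = 0.4324 and values discount at R = 1.06.
At expiry t=1: V(1,0)=0.0000, V(1,1)=226.0600
(0,0): S=178.0000. Δ = (V_up−V_dn)/(S_up−S_dn) = (226.0600−0.0000)/(226.0600−160.2000) = 3.4324. V = [p*·226.0600 + (1−p*)·0.0000]/1.06 = 92.2223. B = V − Δ·S = -518.7506.
Root portfolio cost Δ·178+B reproduces V0=92.2223.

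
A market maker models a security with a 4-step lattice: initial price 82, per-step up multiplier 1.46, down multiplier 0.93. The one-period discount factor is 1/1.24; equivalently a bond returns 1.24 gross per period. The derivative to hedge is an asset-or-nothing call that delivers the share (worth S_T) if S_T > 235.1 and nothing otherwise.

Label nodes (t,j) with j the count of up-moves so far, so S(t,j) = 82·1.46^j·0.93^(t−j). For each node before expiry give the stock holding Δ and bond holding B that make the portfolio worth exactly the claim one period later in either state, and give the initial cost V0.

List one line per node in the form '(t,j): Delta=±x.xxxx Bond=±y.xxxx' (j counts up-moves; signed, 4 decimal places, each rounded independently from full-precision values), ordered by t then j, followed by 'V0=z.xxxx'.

(0,0): Delta=1.5469 Bond=-75.0439
(1,0): Delta=1.3065 Bond=-74.7255
(1,1): Delta=1.6555 Bond=-106.0621
(2,0): Delta=0.0000 Bond=0.0000
(2,1): Delta=1.8971 Bond=-158.4181
(2,2): Delta=1.5463 Bond=-112.4258
(3,0): Delta=0.0000 Bond=0.0000
(3,1): Delta=0.0000 Bond=0.0000
(3,2): Delta=2.7547 Bond=-335.8465
(3,3): Delta=1.0000 Bond=0.0000
V0=51.7980

Since d<R<u, set p* = (R−d)/(u−d) = 0.5849; price each node as the discounted p*-expectation of its children.
Payoff layer (t=4): V(4,0)=0.0000, V(4,1)=0.0000, V(4,2)=0.0000, V(4,3)=237.3315, V(4,4)=372.5849
  t=3,j=0: stock 65.9573 → up 96.2976 (V=0.0000), down 61.3403 (V=0.0000). Price 0.0000; hedge Δ=0.0000, bond B=0.0000.
  t=3,j=1: stock 103.5458 → up 151.1769 (V=0.0000), down 96.2976 (V=0.0000). Price 0.0000; hedge Δ=0.0000, bond B=0.0000.
  t=3,j=2: stock 162.5558 → up 237.3315 (V=237.3315), down 151.1769 (V=0.0000). Price 111.9488; hedge Δ=2.7547, bond B=-335.8465.
  t=3,j=3: stock 255.1952 → up 372.5849 (V=372.5849), down 237.3315 (V=237.3315). Price 255.1952; hedge Δ=1.0000, bond B=0.0000.
  t=2,j=0: stock 70.9218 → up 103.5458 (V=0.0000), down 65.9573 (V=0.0000). Price 0.0000; hedge Δ=0.0000, bond B=0.0000.
  t=2,j=1: stock 111.3396 → up 162.5558 (V=111.9488), down 103.5458 (V=0.0000). Price 52.8060; hedge Δ=1.8971, bond B=-158.4181.
  t=2,j=2: stock 174.7912 → up 255.1952 (V=255.1952), down 162.5558 (V=111.9488). Price 157.8503; hedge Δ=1.5463, bond B=-112.4258.
  t=1,j=0: stock 76.2600 → up 111.3396 (V=52.8060), down 70.9218 (V=0.0000). Price 24.9085; hedge Δ=1.3065, bond B=-74.7255.
  t=1,j=1: stock 119.7200 → up 174.7912 (V=157.8503), down 111.3396 (V=52.8060). Price 92.1347; hedge Δ=1.6555, bond B=-106.0621.
  t=0,j=0: stock 82.0000 → up 119.7200 (V=92.1347), down 76.2600 (V=24.9085). Price 51.7980; hedge Δ=1.5469, bond B=-75.0439.
The time-0 hedge costs 51.7980, which is the no-arbitrage price.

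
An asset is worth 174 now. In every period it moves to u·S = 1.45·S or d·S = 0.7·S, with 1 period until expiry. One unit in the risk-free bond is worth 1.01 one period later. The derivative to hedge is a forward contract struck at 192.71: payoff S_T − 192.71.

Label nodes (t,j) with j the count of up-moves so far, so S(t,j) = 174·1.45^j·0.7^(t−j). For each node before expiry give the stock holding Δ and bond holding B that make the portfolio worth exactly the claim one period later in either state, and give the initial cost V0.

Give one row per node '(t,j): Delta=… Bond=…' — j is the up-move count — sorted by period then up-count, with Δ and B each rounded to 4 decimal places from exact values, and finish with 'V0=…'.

(0,0): Delta=1.0000 Bond=-190.8020
V0=-16.8020

Under the risk-neutral measure, an up-move has probability p* = (R−d)/(u−d) = 0.4133 and values discount at R = 1.01.
At expiry t=1: V(1,0)=-70.9100, V(1,1)=59.5900
  t=0,j=0: stock 174.0000 → up 252.3000 (V=59.5900), down 121.8000 (V=-70.9100). Price -16.8020; hedge Δ=1.0000, bond B=-190.8020.
Check: Δ(0,0)·S0 + B(0,0) = -16.8020 = V0.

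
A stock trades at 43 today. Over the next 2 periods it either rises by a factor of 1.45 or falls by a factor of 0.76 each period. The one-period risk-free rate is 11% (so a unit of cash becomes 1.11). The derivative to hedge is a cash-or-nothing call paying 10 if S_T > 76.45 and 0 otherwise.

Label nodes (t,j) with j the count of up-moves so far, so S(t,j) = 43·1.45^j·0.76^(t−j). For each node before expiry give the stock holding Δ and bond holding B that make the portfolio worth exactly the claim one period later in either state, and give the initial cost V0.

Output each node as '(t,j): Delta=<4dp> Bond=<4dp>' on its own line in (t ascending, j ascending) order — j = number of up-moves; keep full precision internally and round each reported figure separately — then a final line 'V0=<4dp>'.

Since d<R<u, set p* = (R−d)/(u−d) = 0.5072; price each node as the discounted p*-expectation of its children.
At expiry t=2: V(2,0)=0.0000, V(2,1)=0.0000, V(2,2)=10.0000
(1,0): S=32.6800. Δ = (V_up−V_dn)/(S_up−S_dn) = (0.0000−0.0000)/(47.3860−24.8368) = 0.0000. V = [p*·0.0000 + (1−p*)·0.0000]/1.11 = 0.0000. B = V − Δ·S = 0.0000.
(1,1): S=62.3500. Δ = (V_up−V_dn)/(S_up−S_dn) = (10.0000−0.0000)/(90.4075−47.3860) = 0.2324. V = [p*·10.0000 + (1−p*)·0.0000]/1.11 = 4.5698. B = V − Δ·S = -9.9230.
(0,0): S=43.0000. Δ = (V_up−V_dn)/(S_up−S_dn) = (4.5698−0.0000)/(62.3500−32.6800) = 0.1540. V = [p*·4.5698 + (1−p*)·0.0000]/1.11 = 2.0883. B = V − Δ·S = -4.5346.
Check: Δ(0,0)·S0 + B(0,0) = 2.0883 = V0.

(0,0): Delta=0.1540 Bond=-4.5346
(1,0): Delta=0.0000 Bond=0.0000
(1,1): Delta=0.2324 Bond=-9.9230
V0=2.0883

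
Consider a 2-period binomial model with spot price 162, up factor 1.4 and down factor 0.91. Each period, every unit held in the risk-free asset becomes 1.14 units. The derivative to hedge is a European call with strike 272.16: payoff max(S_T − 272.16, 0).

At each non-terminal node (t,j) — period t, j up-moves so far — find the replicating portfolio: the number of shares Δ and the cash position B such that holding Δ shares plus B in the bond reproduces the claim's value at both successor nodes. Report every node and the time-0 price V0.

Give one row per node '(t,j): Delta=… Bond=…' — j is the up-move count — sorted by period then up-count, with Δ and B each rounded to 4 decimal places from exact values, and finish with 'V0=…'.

No-arbitrage ⇒ martingale measure with p* = (R−d)/(u−d) = 0.4694.
Terminal values V(2,·): V(2,0)=0.0000, V(2,1)=0.0000, V(2,2)=45.3600
Node (1,0) S=147.4200: V=(p*·0.0000+(1−p*)·0.0000)/1.14=0.0000; Δ=(0.0000−0.0000)/(206.3880−134.1522)=0.0000; B=V−Δ·S=0.0000
Node (1,1) S=226.8000: V=(p*·45.3600+(1−p*)·0.0000)/1.14=18.6767; Δ=(45.3600−0.0000)/(317.5200−206.3880)=0.4082; B=V−Δ·S=-73.8947
Node (0,0) S=162.0000: V=(p*·18.6767+(1−p*)·0.0000)/1.14=7.6900; Δ=(18.6767−0.0000)/(226.8000−147.4200)=0.2353; B=V−Δ·S=-30.4257
Each (Δ,B) replicates both successor values, so the strategy is self-financing and V0 is arbitrage-free.

(0,0): Delta=0.2353 Bond=-30.4257
(1,0): Delta=0.0000 Bond=0.0000
(1,1): Delta=0.4082 Bond=-73.8947
V0=7.6900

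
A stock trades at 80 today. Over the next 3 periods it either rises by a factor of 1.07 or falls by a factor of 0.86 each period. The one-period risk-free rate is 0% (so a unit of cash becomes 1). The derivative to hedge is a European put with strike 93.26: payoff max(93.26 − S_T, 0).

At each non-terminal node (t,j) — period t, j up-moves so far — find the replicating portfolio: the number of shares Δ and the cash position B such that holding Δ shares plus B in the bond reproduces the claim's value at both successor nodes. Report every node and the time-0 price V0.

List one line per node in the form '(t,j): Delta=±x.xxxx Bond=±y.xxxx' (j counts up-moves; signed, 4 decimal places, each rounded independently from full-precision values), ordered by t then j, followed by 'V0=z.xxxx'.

Since d<R<u, set p* = (R−d)/(u−d) = 0.6667; price each node as the discounted p*-expectation of its children.
Terminal payoffs: V(3,0)=42.3755, V(3,1)=29.9502, V(3,2)=14.4909, V(3,3)=0.0000
(2,0): S=59.1680. Δ = (V_up−V_dn)/(S_up−S_dn) = (29.9502−42.3755)/(63.3098−50.8845) = -1.0000. V = [p*·29.9502 + (1−p*)·42.3755]/1 = 34.0920. B = V − Δ·S = 93.2600.
(2,1): S=73.6160. Δ = (V_up−V_dn)/(S_up−S_dn) = (14.4909−29.9502)/(78.7691−63.3098) = -1.0000. V = [p*·14.4909 + (1−p*)·29.9502]/1 = 19.6440. B = V − Δ·S = 93.2600.
(2,2): S=91.5920. Δ = (V_up−V_dn)/(S_up−S_dn) = (0.0000−14.4909)/(98.0034−78.7691) = -0.7534. V = [p*·0.0000 + (1−p*)·14.4909]/1 = 4.8303. B = V − Δ·S = 73.8345.
(1,0): S=68.8000. Δ = (V_up−V_dn)/(S_up−S_dn) = (19.6440−34.0920)/(73.6160−59.1680) = -1.0000. V = [p*·19.6440 + (1−p*)·34.0920]/1 = 24.4600. B = V − Δ·S = 93.2600.
(1,1): S=85.6000. Δ = (V_up−V_dn)/(S_up−S_dn) = (4.8303−19.6440)/(91.5920−73.6160) = -0.8241. V = [p*·4.8303 + (1−p*)·19.6440]/1 = 9.7682. B = V − Δ·S = 80.3097.
(0,0): S=80.0000. Δ = (V_up−V_dn)/(S_up−S_dn) = (9.7682−24.4600)/(85.6000−68.8000) = -0.8745. V = [p*·9.7682 + (1−p*)·24.4600]/1 = 14.6655. B = V − Δ·S = 84.6264.
Each (Δ,B) replicates both successor values, so the strategy is self-financing and V0 is arbitrage-free.

(0,0): Delta=-0.8745 Bond=84.6264
(1,0): Delta=-1.0000 Bond=93.2600
(1,1): Delta=-0.8241 Bond=80.3097
(2,0): Delta=-1.0000 Bond=93.2600
(2,1): Delta=-1.0000 Bond=93.2600
(2,2): Delta=-0.7534 Bond=73.8345
V0=14.6655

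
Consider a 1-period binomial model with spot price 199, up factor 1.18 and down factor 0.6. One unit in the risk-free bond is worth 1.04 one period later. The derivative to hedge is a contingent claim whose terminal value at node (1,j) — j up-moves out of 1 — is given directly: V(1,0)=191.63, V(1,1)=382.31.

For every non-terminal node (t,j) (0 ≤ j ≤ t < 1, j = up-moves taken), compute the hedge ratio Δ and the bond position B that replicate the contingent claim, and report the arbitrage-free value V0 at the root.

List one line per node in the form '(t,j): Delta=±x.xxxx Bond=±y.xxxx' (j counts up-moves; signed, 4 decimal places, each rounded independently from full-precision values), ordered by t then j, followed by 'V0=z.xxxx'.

No-arbitrage ⇒ martingale measure with p* = (R−d)/(u−d) = 0.7586.
Terminal payoffs: V(1,0)=191.6300, V(1,1)=382.3100
(0,0): S=199.0000. Δ = (V_up−V_dn)/(S_up−S_dn) = (382.3100−191.6300)/(234.8200−119.4000) = 1.6521. V = [p*·382.3100 + (1−p*)·191.6300]/1.04 = 323.3498. B = V − Δ·S = -5.4088.
Each (Δ,B) replicates both successor values, so the strategy is self-financing and V0 is arbitrage-free.

(0,0): Delta=1.6521 Bond=-5.4088
V0=323.3498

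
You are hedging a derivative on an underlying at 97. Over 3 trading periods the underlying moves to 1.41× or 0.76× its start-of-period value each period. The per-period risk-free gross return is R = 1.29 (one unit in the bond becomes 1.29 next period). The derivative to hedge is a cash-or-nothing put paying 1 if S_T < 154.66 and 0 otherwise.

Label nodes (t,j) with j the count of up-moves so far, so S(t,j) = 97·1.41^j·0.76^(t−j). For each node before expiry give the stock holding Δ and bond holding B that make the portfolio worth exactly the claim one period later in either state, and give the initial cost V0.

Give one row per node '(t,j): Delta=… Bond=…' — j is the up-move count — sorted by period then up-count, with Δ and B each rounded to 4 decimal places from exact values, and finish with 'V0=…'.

The replicating-portfolio and risk-neutral prices coincide; use p* = (1.29−0.76)/(1.41−0.76) = 0.8154 for the latter.
Terminal payoffs: V(3,0)=1.0000, V(3,1)=1.0000, V(3,2)=1.0000, V(3,3)=0.0000
Node (2,0) S=56.0272: V=(p*·1.0000+(1−p*)·1.0000)/1.29=0.7752; Δ=(1.0000−1.0000)/(78.9984−42.5807)=0.0000; B=V−Δ·S=0.7752
Node (2,1) S=103.9452: V=(p*·1.0000+(1−p*)·1.0000)/1.29=0.7752; Δ=(1.0000−1.0000)/(146.5627−78.9984)=0.0000; B=V−Δ·S=0.7752
Node (2,2) S=192.8457: V=(p*·0.0000+(1−p*)·1.0000)/1.29=0.1431; Δ=(0.0000−1.0000)/(271.9124−146.5627)=-0.0080; B=V−Δ·S=1.6816
Node (1,0) S=73.7200: V=(p*·0.7752+(1−p*)·0.7752)/1.29=0.6009; Δ=(0.7752−0.7752)/(103.9452−56.0272)=0.0000; B=V−Δ·S=0.6009
Node (1,1) S=136.7700: V=(p*·0.1431+(1−p*)·0.7752)/1.29=0.2014; Δ=(0.1431−0.7752)/(192.8457−103.9452)=-0.0071; B=V−Δ·S=1.1738
Node (0,0) S=97.0000: V=(p*·0.2014+(1−p*)·0.6009)/1.29=0.2133; Δ=(0.2014−0.6009)/(136.7700−73.7200)=-0.0063; B=V−Δ·S=0.8280
Check: Δ(0,0)·S0 + B(0,0) = 0.2133 = V0.

(0,0): Delta=-0.0063 Bond=0.8280
(1,0): Delta=0.0000 Bond=0.6009
(1,1): Delta=-0.0071 Bond=1.1738
(2,0): Delta=0.0000 Bond=0.7752
(2,1): Delta=0.0000 Bond=0.7752
(2,2): Delta=-0.0080 Bond=1.6816
V0=0.2133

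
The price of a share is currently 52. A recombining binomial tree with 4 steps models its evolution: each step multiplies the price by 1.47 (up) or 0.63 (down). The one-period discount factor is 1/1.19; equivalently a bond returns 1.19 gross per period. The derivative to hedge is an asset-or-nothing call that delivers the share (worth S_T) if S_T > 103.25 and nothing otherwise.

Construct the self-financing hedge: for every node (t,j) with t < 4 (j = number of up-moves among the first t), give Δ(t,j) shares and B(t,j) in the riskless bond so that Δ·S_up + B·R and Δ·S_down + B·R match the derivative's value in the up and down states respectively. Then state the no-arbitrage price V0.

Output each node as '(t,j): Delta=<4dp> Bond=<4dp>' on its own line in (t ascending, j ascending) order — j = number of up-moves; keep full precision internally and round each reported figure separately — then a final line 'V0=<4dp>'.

Since d<R<u, set p* = (R−d)/(u−d) = 0.6667; price each node as the discounted p*-expectation of its children.
Payoff layer (t=4): V(4,0)=0.0000, V(4,1)=0.0000, V(4,2)=0.0000, V(4,3)=104.0629, V(4,4)=242.8134
Node (3,0) S=13.0024: V=(p*·0.0000+(1−p*)·0.0000)/1.19=0.0000; Δ=(0.0000−0.0000)/(19.1136−8.1915)=0.0000; B=V−Δ·S=0.0000
Node (3,1) S=30.3390: V=(p*·0.0000+(1−p*)·0.0000)/1.19=0.0000; Δ=(0.0000−0.0000)/(44.5984−19.1136)=0.0000; B=V−Δ·S=0.0000
Node (3,2) S=70.7911: V=(p*·104.0629+(1−p*)·0.0000)/1.19=58.2985; Δ=(104.0629−0.0000)/(104.0629−44.5984)=1.7500; B=V−Δ·S=-65.5859
Node (3,3) S=165.1792: V=(p*·242.8134+(1−p*)·104.0629)/1.19=165.1792; Δ=(242.8134−104.0629)/(242.8134−104.0629)=1.0000; B=V−Δ·S=0.0000
Node (2,0) S=20.6388: V=(p*·0.0000+(1−p*)·0.0000)/1.19=0.0000; Δ=(0.0000−0.0000)/(30.3390−13.0024)=0.0000; B=V−Δ·S=0.0000
Node (2,1) S=48.1572: V=(p*·58.2985+(1−p*)·0.0000)/1.19=32.6602; Δ=(58.2985−0.0000)/(70.7911−30.3390)=1.4412; B=V−Δ·S=-36.7428
Node (2,2) S=112.3668: V=(p*·165.1792+(1−p*)·58.2985)/1.19=108.8675; Δ=(165.1792−58.2985)/(165.1792−70.7911)=1.1324; B=V−Δ·S=-18.3714
Node (1,0) S=32.7600: V=(p*·32.6602+(1−p*)·0.0000)/1.19=18.2971; Δ=(32.6602−0.0000)/(48.1572−20.6388)=1.1869; B=V−Δ·S=-20.5842
Node (1,1) S=76.4400: V=(p*·108.8675+(1−p*)·32.6602)/1.19=70.1387; Δ=(108.8675−32.6602)/(112.3668−48.1572)=1.1869; B=V−Δ·S=-20.5842
Node (0,0) S=52.0000: V=(p*·70.1387+(1−p*)·18.2971)/1.19=44.4186; Δ=(70.1387−18.2971)/(76.4400−32.7600)=1.1869; B=V−Δ·S=-17.2976
Each (Δ,B) replicates both successor values, so the strategy is self-financing and V0 is arbitrage-free.

(0,0): Delta=1.1869 Bond=-17.2976
(1,0): Delta=1.1869 Bond=-20.5842
(1,1): Delta=1.1869 Bond=-20.5842
(2,0): Delta=0.0000 Bond=0.0000
(2,1): Delta=1.4412 Bond=-36.7428
(2,2): Delta=1.1324 Bond=-18.3714
(3,0): Delta=0.0000 Bond=0.0000
(3,1): Delta=0.0000 Bond=0.0000
(3,2): Delta=1.7500 Bond=-65.5859
(3,3): Delta=1.0000 Bond=0.0000
V0=44.4186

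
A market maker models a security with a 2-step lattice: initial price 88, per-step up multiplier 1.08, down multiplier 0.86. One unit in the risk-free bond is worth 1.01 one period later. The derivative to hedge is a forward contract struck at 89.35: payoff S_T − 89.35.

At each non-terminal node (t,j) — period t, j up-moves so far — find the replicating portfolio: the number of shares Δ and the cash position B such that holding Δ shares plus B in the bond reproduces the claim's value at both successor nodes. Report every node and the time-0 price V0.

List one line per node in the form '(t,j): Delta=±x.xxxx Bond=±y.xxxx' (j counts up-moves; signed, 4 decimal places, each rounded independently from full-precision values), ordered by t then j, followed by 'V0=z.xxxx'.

Under the risk-neutral measure, an up-move has probability p* = (R−d)/(u−d) = 0.6818 and values discount at R = 1.01.
Terminal payoffs: V(2,0)=-24.2652, V(2,1)=-7.6156, V(2,2)=13.2932
(1,0): S=75.6800. Δ = (V_up−V_dn)/(S_up−S_dn) = (-7.6156−-24.2652)/(81.7344−65.0848) = 1.0000. V = [p*·-7.6156 + (1−p*)·-24.2652]/1.01 = -12.7853. B = V − Δ·S = -88.4653.
(1,1): S=95.0400. Δ = (V_up−V_dn)/(S_up−S_dn) = (13.2932−-7.6156)/(102.6432−81.7344) = 1.0000. V = [p*·13.2932 + (1−p*)·-7.6156]/1.01 = 6.5747. B = V − Δ·S = -88.4653.
(0,0): S=88.0000. Δ = (V_up−V_dn)/(S_up−S_dn) = (6.5747−-12.7853)/(95.0400−75.6800) = 1.0000. V = [p*·6.5747 + (1−p*)·-12.7853]/1.01 = 0.4105. B = V − Δ·S = -87.5895.
The time-0 hedge costs 0.4105, which is the no-arbitrage price.

(0,0): Delta=1.0000 Bond=-87.5895
(1,0): Delta=1.0000 Bond=-88.4653
(1,1): Delta=1.0000 Bond=-88.4653
V0=0.4105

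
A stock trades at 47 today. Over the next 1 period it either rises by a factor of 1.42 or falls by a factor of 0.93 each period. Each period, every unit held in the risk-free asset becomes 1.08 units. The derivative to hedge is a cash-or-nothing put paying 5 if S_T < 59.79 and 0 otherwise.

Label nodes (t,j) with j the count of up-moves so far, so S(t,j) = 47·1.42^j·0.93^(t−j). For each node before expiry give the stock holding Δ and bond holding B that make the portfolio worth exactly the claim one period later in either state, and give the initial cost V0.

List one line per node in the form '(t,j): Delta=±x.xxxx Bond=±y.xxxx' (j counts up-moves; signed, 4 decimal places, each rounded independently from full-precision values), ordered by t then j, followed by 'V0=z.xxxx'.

Risk-neutral probability p* = (R−d)/(u−d) = (1.08−0.93)/(1.42−0.93) = 0.3061.
Terminal payoffs: V(1,0)=5.0000, V(1,1)=0.0000
Node (0,0) S=47.0000: V=(p*·0.0000+(1−p*)·5.0000)/1.08=3.2124; Δ=(0.0000−5.0000)/(66.7400−43.7100)=-0.2171; B=V−Δ·S=13.4165
The time-0 hedge costs 3.2124, which is the no-arbitrage price.

(0,0): Delta=-0.2171 Bond=13.4165
V0=3.2124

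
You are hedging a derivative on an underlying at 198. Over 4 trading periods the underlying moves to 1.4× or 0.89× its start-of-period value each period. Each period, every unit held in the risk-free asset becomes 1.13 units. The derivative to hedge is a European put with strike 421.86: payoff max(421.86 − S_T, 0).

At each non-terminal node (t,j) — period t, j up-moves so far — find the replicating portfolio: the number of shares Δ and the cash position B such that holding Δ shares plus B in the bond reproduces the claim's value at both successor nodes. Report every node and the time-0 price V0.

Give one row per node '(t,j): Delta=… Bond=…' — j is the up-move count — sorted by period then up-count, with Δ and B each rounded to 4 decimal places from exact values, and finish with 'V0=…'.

Since d<R<u, set p* = (R−d)/(u−d) = 0.4706; price each node as the discounted p*-expectation of its children.
Terminal payoffs: V(4,0)=297.6304, V(4,1)=226.4426, V(4,2)=114.4618, V(4,3)=0.0000, V(4,4)=0.0000
  t=3,j=0: stock 139.5839 → up 195.4174 (V=226.4426), down 124.2296 (V=297.6304). Price 233.7436; hedge Δ=-1.0000, bond B=373.3274.
  t=3,j=1: stock 219.5701 → up 307.3982 (V=114.4618), down 195.4174 (V=226.4426). Price 153.7573; hedge Δ=-1.0000, bond B=373.3274.
  t=3,j=2: stock 345.3912 → up 483.5477 (V=0.0000), down 307.3982 (V=114.4618). Price 53.6261; hedge Δ=-0.6498, bond B=278.0610.
  t=3,j=3: stock 543.3120 → up 760.6368 (V=0.0000), down 483.5477 (V=0.0000). Price 0.0000; hedge Δ=0.0000, bond B=0.0000.
  t=2,j=0: stock 156.8358 → up 219.5701 (V=153.7573), down 139.5839 (V=233.7436). Price 173.5425; hedge Δ=-1.0000, bond B=330.3783.
  t=2,j=1: stock 246.7080 → up 345.3912 (V=53.6261), down 219.5701 (V=153.7573). Price 94.3688; hedge Δ=-0.7958, bond B=290.7046.
  t=2,j=2: stock 388.0800 → up 543.3120 (V=0.0000), down 345.3912 (V=53.6261). Price 25.1241; hedge Δ=-0.2709, bond B=130.2733.
  t=1,j=0: stock 176.2200 → up 246.7080 (V=94.3688), down 156.8358 (V=173.5425). Price 120.6055; hedge Δ=-0.8810, bond B=275.8480.
  t=1,j=1: stock 277.2000 → up 388.0800 (V=25.1241), down 246.7080 (V=94.3688). Price 54.6753; hedge Δ=-0.4898, bond B=190.4491.
  t=0,j=0: stock 198.0000 → up 277.2000 (V=54.6753), down 176.2200 (V=120.6055). Price 79.2739; hedge Δ=-0.6529, bond B=208.5489.
Root portfolio cost Δ·198+B reproduces V0=79.2739.

(0,0): Delta=-0.6529 Bond=208.5489
(1,0): Delta=-0.8810 Bond=275.8480
(1,1): Delta=-0.4898 Bond=190.4491
(2,0): Delta=-1.0000 Bond=330.3783
(2,1): Delta=-0.7958 Bond=290.7046
(2,2): Delta=-0.2709 Bond=130.2733
(3,0): Delta=-1.0000 Bond=373.3274
(3,1): Delta=-1.0000 Bond=373.3274
(3,2): Delta=-0.6498 Bond=278.0610
(3,3): Delta=0.0000 Bond=0.0000
V0=79.2739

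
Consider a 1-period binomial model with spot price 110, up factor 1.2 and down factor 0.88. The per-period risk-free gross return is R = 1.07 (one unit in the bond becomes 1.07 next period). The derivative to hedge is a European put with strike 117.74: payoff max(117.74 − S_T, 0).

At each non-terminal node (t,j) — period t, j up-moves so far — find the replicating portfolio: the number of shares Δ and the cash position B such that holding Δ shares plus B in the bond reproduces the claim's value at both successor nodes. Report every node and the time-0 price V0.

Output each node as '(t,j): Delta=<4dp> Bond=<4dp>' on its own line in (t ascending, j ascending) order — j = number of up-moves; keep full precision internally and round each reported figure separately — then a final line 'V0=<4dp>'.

The replicating-portfolio and risk-neutral prices coincide; use p* = (1.07−0.88)/(1.2−0.88) = 0.5938 for the latter.
Terminal values V(1,·): V(1,0)=20.9400, V(1,1)=0.0000
Node (0,0) S=110.0000: V=(p*·0.0000+(1−p*)·20.9400)/1.07=7.9504; Δ=(0.0000−20.9400)/(132.0000−96.8000)=-0.5949; B=V−Δ·S=73.3879
Each (Δ,B) replicates both successor values, so the strategy is self-financing and V0 is arbitrage-free.

(0,0): Delta=-0.5949 Bond=73.3879
V0=7.9504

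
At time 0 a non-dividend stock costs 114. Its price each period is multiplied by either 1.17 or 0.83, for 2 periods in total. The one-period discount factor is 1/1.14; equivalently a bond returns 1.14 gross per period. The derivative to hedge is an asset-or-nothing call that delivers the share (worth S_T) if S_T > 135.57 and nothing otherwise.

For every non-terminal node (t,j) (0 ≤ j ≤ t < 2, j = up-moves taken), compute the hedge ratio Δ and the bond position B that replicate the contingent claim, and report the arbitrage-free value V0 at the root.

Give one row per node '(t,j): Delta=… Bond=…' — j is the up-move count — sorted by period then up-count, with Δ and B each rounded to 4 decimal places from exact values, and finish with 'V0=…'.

(0,0): Delta=3.2201 Bond=-267.2691
(1,0): Delta=0.0000 Bond=0.0000
(1,1): Delta=3.4412 Bond=-334.1726
V0=99.8234

Under the risk-neutral measure, an up-move has probability p* = (R−d)/(u−d) = 0.9118 and values discount at R = 1.14.
At expiry t=2: V(2,0)=0.0000, V(2,1)=0.0000, V(2,2)=156.0546
(1,0): S=94.6200. Δ = (V_up−V_dn)/(S_up−S_dn) = (0.0000−0.0000)/(110.7054−78.5346) = 0.0000. V = [p*·0.0000 + (1−p*)·0.0000]/1.14 = 0.0000. B = V − Δ·S = 0.0000.
(1,1): S=133.3800. Δ = (V_up−V_dn)/(S_up−S_dn) = (156.0546−0.0000)/(156.0546−110.7054) = 3.4412. V = [p*·156.0546 + (1−p*)·0.0000]/1.14 = 124.8115. B = V − Δ·S = -334.1726.
(0,0): S=114.0000. Δ = (V_up−V_dn)/(S_up−S_dn) = (124.8115−0.0000)/(133.3800−94.6200) = 3.2201. V = [p*·124.8115 + (1−p*)·0.0000]/1.14 = 99.8234. B = V − Δ·S = -267.2691.
The time-0 hedge costs 99.8234, which is the no-arbitrage price.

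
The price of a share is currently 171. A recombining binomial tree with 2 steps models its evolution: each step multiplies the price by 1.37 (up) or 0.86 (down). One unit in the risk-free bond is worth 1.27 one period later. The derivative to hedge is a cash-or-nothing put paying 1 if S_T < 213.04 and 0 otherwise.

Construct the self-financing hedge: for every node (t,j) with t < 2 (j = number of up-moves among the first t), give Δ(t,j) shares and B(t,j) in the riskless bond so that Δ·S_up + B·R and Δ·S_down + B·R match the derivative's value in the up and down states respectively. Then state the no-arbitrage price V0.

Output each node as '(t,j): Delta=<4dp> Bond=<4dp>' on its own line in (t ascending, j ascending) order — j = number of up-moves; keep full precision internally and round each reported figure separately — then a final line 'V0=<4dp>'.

Since d<R<u, set p* = (R−d)/(u−d) = 0.8039; price each node as the discounted p*-expectation of its children.
At expiry t=2: V(2,0)=1.0000, V(2,1)=1.0000, V(2,2)=0.0000
Node (1,0) S=147.0600: V=(p*·1.0000+(1−p*)·1.0000)/1.27=0.7874; Δ=(1.0000−1.0000)/(201.4722−126.4716)=0.0000; B=V−Δ·S=0.7874
Node (1,1) S=234.2700: V=(p*·0.0000+(1−p*)·1.0000)/1.27=0.1544; Δ=(0.0000−1.0000)/(320.9499−201.4722)=-0.0084; B=V−Δ·S=2.1152
Node (0,0) S=171.0000: V=(p*·0.1544+(1−p*)·0.7874)/1.27=0.2193; Δ=(0.1544−0.7874)/(234.2700−147.0600)=-0.0073; B=V−Δ·S=1.4605
Self-financing check: at every node Δ·S+B equals the discounted successor values.

(0,0): Delta=-0.0073 Bond=1.4605
(1,0): Delta=0.0000 Bond=0.7874
(1,1): Delta=-0.0084 Bond=2.1152
V0=0.2193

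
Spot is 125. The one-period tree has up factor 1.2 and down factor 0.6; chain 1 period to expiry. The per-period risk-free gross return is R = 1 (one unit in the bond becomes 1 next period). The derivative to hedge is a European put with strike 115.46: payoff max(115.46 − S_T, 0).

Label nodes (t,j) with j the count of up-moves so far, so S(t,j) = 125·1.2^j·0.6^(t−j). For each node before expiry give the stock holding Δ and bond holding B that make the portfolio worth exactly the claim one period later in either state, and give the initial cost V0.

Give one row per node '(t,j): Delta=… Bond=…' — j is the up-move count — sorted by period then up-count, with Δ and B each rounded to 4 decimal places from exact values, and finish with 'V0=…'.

Since d<R<u, set p* = (R−d)/(u−d) = 0.6667; price each node as the discounted p*-expectation of its children.
Payoff layer (t=1): V(1,0)=40.4600, V(1,1)=0.0000
  t=0,j=0: stock 125.0000 → up 150.0000 (V=0.0000), down 75.0000 (V=40.4600). Price 13.4867; hedge Δ=-0.5395, bond B=80.9200.
Check: Δ(0,0)·S0 + B(0,0) = 13.4867 = V0.

(0,0): Delta=-0.5395 Bond=80.9200
V0=13.4867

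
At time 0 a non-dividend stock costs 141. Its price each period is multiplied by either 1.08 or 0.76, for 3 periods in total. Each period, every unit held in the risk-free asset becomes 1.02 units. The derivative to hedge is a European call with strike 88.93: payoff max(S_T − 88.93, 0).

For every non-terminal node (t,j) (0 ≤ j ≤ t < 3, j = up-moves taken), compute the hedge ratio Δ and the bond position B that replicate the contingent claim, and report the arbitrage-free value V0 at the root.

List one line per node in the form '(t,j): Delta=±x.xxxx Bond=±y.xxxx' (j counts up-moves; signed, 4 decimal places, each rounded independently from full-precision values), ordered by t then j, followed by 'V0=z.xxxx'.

(0,0): Delta=0.9742 Bond=-79.9117
(1,0): Delta=0.8377 Bond=-66.8851
(1,1): Delta=0.9963 Bond=-84.8849
(2,0): Delta=0.0000 Bond=0.0000
(2,1): Delta=0.9737 Bond=-83.9666
(2,2): Delta=1.0000 Bond=-87.1863
V0=57.4458

The replicating-portfolio and risk-neutral prices coincide; use p* = (1.02−0.76)/(1.08−0.76) = 0.8125 for the latter.
Terminal values V(3,·): V(3,0)=0.0000, V(3,1)=0.0000, V(3,2)=36.0614, V(3,3)=88.6894
(2,0): S=81.4416. Δ = (V_up−V_dn)/(S_up−S_dn) = (0.0000−0.0000)/(87.9569−61.8956) = 0.0000. V = [p*·0.0000 + (1−p*)·0.0000]/1.02 = 0.0000. B = V − Δ·S = 0.0000.
(2,1): S=115.7328. Δ = (V_up−V_dn)/(S_up−S_dn) = (36.0614−0.0000)/(124.9914−87.9569) = 0.9737. V = [p*·36.0614 + (1−p*)·0.0000]/1.02 = 28.7254. B = V − Δ·S = -83.9666.
(2,2): S=164.4624. Δ = (V_up−V_dn)/(S_up−S_dn) = (88.6894−36.0614)/(177.6194−124.9914) = 1.0000. V = [p*·88.6894 + (1−p*)·36.0614]/1.02 = 77.2761. B = V − Δ·S = -87.1863.
(1,0): S=107.1600. Δ = (V_up−V_dn)/(S_up−S_dn) = (28.7254−0.0000)/(115.7328−81.4416) = 0.8377. V = [p*·28.7254 + (1−p*)·0.0000]/1.02 = 22.8818. B = V − Δ·S = -66.8851.
(1,1): S=152.2800. Δ = (V_up−V_dn)/(S_up−S_dn) = (77.2761−28.7254)/(164.4624−115.7328) = 0.9963. V = [p*·77.2761 + (1−p*)·28.7254]/1.02 = 66.8361. B = V − Δ·S = -84.8849.
(0,0): S=141.0000. Δ = (V_up−V_dn)/(S_up−S_dn) = (66.8361−22.8818)/(152.2800−107.1600) = 0.9742. V = [p*·66.8361 + (1−p*)·22.8818]/1.02 = 57.4458. B = V − Δ·S = -79.9117.
Root portfolio cost Δ·141+B reproduces V0=57.4458.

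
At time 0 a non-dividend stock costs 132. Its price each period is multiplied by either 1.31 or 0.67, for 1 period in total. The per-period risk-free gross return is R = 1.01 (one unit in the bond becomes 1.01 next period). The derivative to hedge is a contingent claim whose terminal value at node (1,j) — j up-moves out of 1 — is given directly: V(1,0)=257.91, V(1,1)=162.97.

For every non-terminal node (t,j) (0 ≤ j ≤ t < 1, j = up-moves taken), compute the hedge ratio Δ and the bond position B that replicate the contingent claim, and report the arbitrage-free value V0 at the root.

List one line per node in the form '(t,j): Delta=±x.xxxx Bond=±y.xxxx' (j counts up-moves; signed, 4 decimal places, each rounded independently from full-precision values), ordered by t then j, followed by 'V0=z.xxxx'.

(0,0): Delta=-1.1238 Bond=353.7627
V0=205.4189

Since d<R<u, set p* = (R−d)/(u−d) = 0.5312; price each node as the discounted p*-expectation of its children.
At expiry t=1: V(1,0)=257.9100, V(1,1)=162.9700
  t=0,j=0: stock 132.0000 → up 172.9200 (V=162.9700), down 88.4400 (V=257.9100). Price 205.4189; hedge Δ=-1.1238, bond B=353.7627.
Self-financing check: at every node Δ·S+B equals the discounted successor values.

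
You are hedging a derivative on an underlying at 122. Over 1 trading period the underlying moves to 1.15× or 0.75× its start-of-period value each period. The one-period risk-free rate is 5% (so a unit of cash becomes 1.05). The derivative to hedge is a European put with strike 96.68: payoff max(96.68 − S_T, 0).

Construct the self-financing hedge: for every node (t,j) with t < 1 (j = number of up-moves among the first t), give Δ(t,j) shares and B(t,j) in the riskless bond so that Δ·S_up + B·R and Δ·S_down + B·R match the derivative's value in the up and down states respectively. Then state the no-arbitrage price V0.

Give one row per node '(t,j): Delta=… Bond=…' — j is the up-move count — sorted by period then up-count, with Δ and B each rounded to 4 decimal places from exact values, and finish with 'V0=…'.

(0,0): Delta=-0.1061 Bond=14.1833
V0=1.2333

Risk-neutral probability p* = (R−d)/(u−d) = (1.05−0.75)/(1.15−0.75) = 0.7500.
Terminal payoffs: V(1,0)=5.1800, V(1,1)=0.0000
  t=0,j=0: stock 122.0000 → up 140.3000 (V=0.0000), down 91.5000 (V=5.1800). Price 1.2333; hedge Δ=-0.1061, bond B=14.1833.
Root portfolio cost Δ·122+B reproduces V0=1.2333.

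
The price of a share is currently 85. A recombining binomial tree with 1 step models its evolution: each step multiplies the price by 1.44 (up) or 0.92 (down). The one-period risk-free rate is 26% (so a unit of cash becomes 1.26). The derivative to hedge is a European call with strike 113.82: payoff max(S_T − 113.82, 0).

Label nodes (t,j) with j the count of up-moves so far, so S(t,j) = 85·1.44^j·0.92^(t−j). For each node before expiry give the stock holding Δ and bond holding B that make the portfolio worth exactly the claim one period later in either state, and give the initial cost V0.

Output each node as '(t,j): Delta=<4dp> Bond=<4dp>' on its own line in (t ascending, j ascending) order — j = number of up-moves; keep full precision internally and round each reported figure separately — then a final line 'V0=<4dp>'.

Risk-neutral probability p* = (R−d)/(u−d) = (1.26−0.92)/(1.44−0.92) = 0.6538.
Payoff layer (t=1): V(1,0)=0.0000, V(1,1)=8.5800
  t=0,j=0: stock 85.0000 → up 122.4000 (V=8.5800), down 78.2000 (V=0.0000). Price 4.4524; hedge Δ=0.1941, bond B=-12.0476.
The time-0 hedge costs 4.4524, which is the no-arbitrage price.

(0,0): Delta=0.1941 Bond=-12.0476
V0=4.4524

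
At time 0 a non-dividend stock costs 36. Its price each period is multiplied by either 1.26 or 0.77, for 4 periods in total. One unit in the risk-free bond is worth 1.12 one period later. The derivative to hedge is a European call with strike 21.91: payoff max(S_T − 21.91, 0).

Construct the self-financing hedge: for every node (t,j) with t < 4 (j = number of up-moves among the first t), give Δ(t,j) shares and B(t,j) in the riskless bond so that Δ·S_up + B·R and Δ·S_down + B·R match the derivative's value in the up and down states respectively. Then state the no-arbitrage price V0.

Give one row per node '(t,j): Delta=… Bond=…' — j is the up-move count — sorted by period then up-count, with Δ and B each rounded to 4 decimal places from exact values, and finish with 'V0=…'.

The replicating-portfolio and risk-neutral prices coincide; use p* = (1.12−0.77)/(1.26−0.77) = 0.7143 for the latter.
Terminal payoffs: V(4,0)=0.0000, V(4,1)=0.0000, V(4,2)=11.9764, V(4,3)=33.5404, V(4,4)=68.8271
Node (3,0) S=16.4352: V=(p*·0.0000+(1−p*)·0.0000)/1.12=0.0000; Δ=(0.0000−0.0000)/(20.7083−12.6551)=0.0000; B=V−Δ·S=0.0000
Node (3,1) S=26.8939: V=(p*·11.9764+(1−p*)·0.0000)/1.12=7.6380; Δ=(11.9764−0.0000)/(33.8864−20.7083)=0.9088; B=V−Δ·S=-16.8036
Node (3,2) S=44.0083: V=(p*·33.5404+(1−p*)·11.9764)/1.12=24.4458; Δ=(33.5404−11.9764)/(55.4504−33.8864)=1.0000; B=V−Δ·S=-19.5625
Node (3,3) S=72.0135: V=(p*·68.8271+(1−p*)·33.5404)/1.12=52.4510; Δ=(68.8271−33.5404)/(90.7371−55.4504)=1.0000; B=V−Δ·S=-19.5625
Node (2,0) S=21.3444: V=(p*·7.6380+(1−p*)·0.0000)/1.12=4.8712; Δ=(7.6380−0.0000)/(26.8939−16.4352)=0.7303; B=V−Δ·S=-10.7166
Node (2,1) S=34.9272: V=(p*·24.4458+(1−p*)·7.6380)/1.12=17.5389; Δ=(24.4458−7.6380)/(44.0083−26.8939)=0.9821; B=V−Δ·S=-16.7627
Node (2,2) S=57.1536: V=(p*·52.4510+(1−p*)·24.4458)/1.12=39.6871; Δ=(52.4510−24.4458)/(72.0135−44.0083)=1.0000; B=V−Δ·S=-17.4665
Node (1,0) S=27.7200: V=(p*·17.5389+(1−p*)·4.8712)/1.12=12.4282; Δ=(17.5389−4.8712)/(34.9272−21.3444)=0.9326; B=V−Δ·S=-13.4243
Node (1,1) S=45.3600: V=(p*·39.6871+(1−p*)·17.5389)/1.12=29.7848; Δ=(39.6871−17.5389)/(57.1536−34.9272)=0.9965; B=V−Δ·S=-15.4156
Node (0,0) S=36.0000: V=(p*·29.7848+(1−p*)·12.4282)/1.12=22.1659; Δ=(29.7848−12.4282)/(45.3600−27.7200)=0.9839; B=V−Δ·S=-13.2559
Each (Δ,B) replicates both successor values, so the strategy is self-financing and V0 is arbitrage-free.

(0,0): Delta=0.9839 Bond=-13.2559
(1,0): Delta=0.9326 Bond=-13.4243
(1,1): Delta=0.9965 Bond=-15.4156
(2,0): Delta=0.7303 Bond=-10.7166
(2,1): Delta=0.9821 Bond=-16.7627
(2,2): Delta=1.0000 Bond=-17.4665
(3,0): Delta=0.0000 Bond=0.0000
(3,1): Delta=0.9088 Bond=-16.8036
(3,2): Delta=1.0000 Bond=-19.5625
(3,3): Delta=1.0000 Bond=-19.5625
V0=22.1659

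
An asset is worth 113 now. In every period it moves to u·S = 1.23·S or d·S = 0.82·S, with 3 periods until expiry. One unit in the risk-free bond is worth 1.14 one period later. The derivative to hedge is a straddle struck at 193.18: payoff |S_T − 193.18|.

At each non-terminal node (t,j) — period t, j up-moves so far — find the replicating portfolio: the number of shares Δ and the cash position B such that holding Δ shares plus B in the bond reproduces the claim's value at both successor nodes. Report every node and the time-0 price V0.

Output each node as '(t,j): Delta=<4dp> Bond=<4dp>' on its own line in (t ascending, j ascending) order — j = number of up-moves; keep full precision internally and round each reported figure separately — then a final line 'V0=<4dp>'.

(0,0): Delta=-0.6540 Bond=102.2705
(1,0): Delta=-1.0000 Bond=148.6457
(1,1): Delta=-0.5892 Bond=107.5723
(2,0): Delta=-1.0000 Bond=169.4561
(2,1): Delta=-1.0000 Bond=169.4561
(2,2): Delta=-0.5121 Bond=109.4633
V0=28.3648

Under the risk-neutral measure, an up-move has probability p* = (R−d)/(u−d) = 0.7805 and values discount at R = 1.14.
Payoff layer (t=3): V(3,0)=130.8754, V(3,1)=99.7231, V(3,2)=52.9947, V(3,3)=17.0980
Node (2,0) S=75.9812: V=(p*·99.7231+(1−p*)·130.8754)/1.14=93.4749; Δ=(99.7231−130.8754)/(93.4569−62.3046)=-1.0000; B=V−Δ·S=169.4561
Node (2,1) S=113.9718: V=(p*·52.9947+(1−p*)·99.7231)/1.14=55.4843; Δ=(52.9947−99.7231)/(140.1853−93.4569)=-1.0000; B=V−Δ·S=169.4561
Node (2,2) S=170.9577: V=(p*·17.0980+(1−p*)·52.9947)/1.14=21.9103; Δ=(17.0980−52.9947)/(210.2780−140.1853)=-0.5121; B=V−Δ·S=109.4633
Node (1,0) S=92.6600: V=(p*·55.4843+(1−p*)·93.4749)/1.14=55.9857; Δ=(55.4843−93.4749)/(113.9718−75.9812)=-1.0000; B=V−Δ·S=148.6457
Node (1,1) S=138.9900: V=(p*·21.9103+(1−p*)·55.4843)/1.14=25.6844; Δ=(21.9103−55.4843)/(170.9577−113.9718)=-0.5892; B=V−Δ·S=107.5723
Node (0,0) S=113.0000: V=(p*·25.6844+(1−p*)·55.9857)/1.14=28.3648; Δ=(25.6844−55.9857)/(138.9900−92.6600)=-0.6540; B=V−Δ·S=102.2705
Root portfolio cost Δ·113+B reproduces V0=28.3648.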